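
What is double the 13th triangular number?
The 13th triangular number = 13×14/2 = 91
Compute 91 × 2 = 182
182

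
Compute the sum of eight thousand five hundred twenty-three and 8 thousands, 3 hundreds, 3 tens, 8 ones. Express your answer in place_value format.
Convert eight thousand five hundred twenty-three (English words) → 8×1000 + 5×100 + 23 = 8523 (decimal)
Convert 8 thousands, 3 hundreds, 3 tens, 8 ones (place-value notation) → 8×1000 + 3×100 + 3×10 + 8 = 8338 (decimal)
Compute 8523 + 8338 = 16861
Convert 16861 (decimal) → 16861 = 16×1000 + 8×100 + 6×10 + 1 → 16 thousands, 8 hundreds, 6 tens, 1 one (place-value notation)
16 thousands, 8 hundreds, 6 tens, 1 one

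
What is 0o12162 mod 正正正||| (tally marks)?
Convert 0o12162 (octal) → 1×4096 + 2×512 + 1×64 + 6×8 + 2 = 5234 (decimal)
Convert 正正正||| (tally marks) → 5 + 5 + 5 + 3 = 18 (decimal)
Compute 5234 mod 18 = 14
14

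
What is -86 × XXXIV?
Convert XXXIV (Roman numeral) → 10 + 10 + 10 + 4 = 34 (decimal)
Compute -86 × 34 = -2924
-2924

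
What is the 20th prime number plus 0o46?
The 20th prime number = 71
Convert 0o46 (octal) → 4×8 + 6 = 38 (decimal)
Compute 71 + 38 = 109
109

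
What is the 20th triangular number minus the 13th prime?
The 20th triangular number = 20×21/2 = 210
Convert the 13th prime (prime index) → 41 (decimal)
Compute 210 - 41 = 169
169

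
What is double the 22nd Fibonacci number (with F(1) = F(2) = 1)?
The 22nd Fibonacci number (with F(1) = F(2) = 1) = 17711
Compute 17711 × 2 = 35422
35422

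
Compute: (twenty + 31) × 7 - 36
Convert twenty (English words) → 20 (decimal)
Expression in decimal: (20 + 31) × 7 - 36
Parentheses first: 20 + 31 = 51
Multiply: 51 × 7 = 357
Subtract: 357 - 36 = 321
321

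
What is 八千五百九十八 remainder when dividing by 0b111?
Convert 八千五百九十八 (Chinese numeral) → 8×1000 + 5×100 + 9×10 + 8 = 8598 (decimal)
Convert 0b111 (binary) → 4 + 2 + 1 = 7 (decimal)
Compute 8598 mod 7 = 2
2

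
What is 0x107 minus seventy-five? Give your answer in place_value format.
Convert 0x107 (hexadecimal) → 1×256 + 7 = 263 (decimal)
Convert seventy-five (English words) → 75 (decimal)
Compute 263 - 75 = 188
Convert 188 (decimal) → 188 = 1×100 + 8×10 + 8 → 1 hundred, 8 tens, 8 ones (place-value notation)
1 hundred, 8 tens, 8 ones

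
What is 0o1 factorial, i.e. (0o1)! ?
Convert 0o1 (octal) → 1 (decimal)
Compute 1! = 1
1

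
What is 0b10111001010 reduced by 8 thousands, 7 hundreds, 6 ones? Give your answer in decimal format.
Convert 0b10111001010 (binary) → 1024 + 256 + 128 + 64 + 8 + 2 = 1482 (decimal)
Convert 8 thousands, 7 hundreds, 6 ones (place-value notation) → 8×1000 + 7×100 + 6 = 8706 (decimal)
Compute 1482 - 8706 = -7224
-7224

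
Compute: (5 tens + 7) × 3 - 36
Convert 5 tens (place-value notation) → 5×10 = 50 (decimal)
Expression in decimal: (50 + 7) × 3 - 36
Parentheses first: 50 + 7 = 57
Multiply: 57 × 3 = 171
Subtract: 171 - 36 = 135
135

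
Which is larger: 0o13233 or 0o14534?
Convert 0o13233 (octal) → 1×4096 + 3×512 + 2×64 + 3×8 + 3 = 5787 (decimal)
Convert 0o14534 (octal) → 1×4096 + 4×512 + 5×64 + 3×8 + 4 = 6492 (decimal)
Compare 5787 vs 6492: larger = 6492
6492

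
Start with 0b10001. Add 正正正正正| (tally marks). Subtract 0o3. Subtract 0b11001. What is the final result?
Convert 0b10001 (binary) → 16 + 1 = 17 (decimal)
Start: 17
Convert 正正正正正| (tally marks) → 5 + 5 + 5 + 5 + 5 + 1 = 26 (decimal)
17 + 26 = 43
Convert 0o3 (octal) → 3 (decimal)
43 - 3 = 40
Convert 0b11001 (binary) → 16 + 8 + 1 = 25 (decimal)
40 - 25 = 15
15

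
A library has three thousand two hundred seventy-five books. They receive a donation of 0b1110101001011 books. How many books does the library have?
Convert three thousand two hundred seventy-five (English words) → 3×1000 + 2×100 + 75 = 3275 (decimal)
Convert 0b1110101001011 (binary) → 4096 + 2048 + 1024 + 256 + 64 + 8 + 2 + 1 = 7499 (decimal)
Compute 3275 + 7499 = 10774
10774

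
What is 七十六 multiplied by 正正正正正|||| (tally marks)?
Convert 七十六 (Chinese numeral) → 7×10 + 6 = 76 (decimal)
Convert 正正正正正|||| (tally marks) → 5 + 5 + 5 + 5 + 5 + 4 = 29 (decimal)
Compute 76 × 29 = 2204
2204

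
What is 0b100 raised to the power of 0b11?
Convert 0b100 (binary) → 4 (decimal)
Convert 0b11 (binary) → 2 + 1 = 3 (decimal)
Compute 4 ^ 3 = 64
64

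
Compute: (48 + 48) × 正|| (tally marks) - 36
Convert 正|| (tally marks) → 5 + 2 = 7 (decimal)
Expression in decimal: (48 + 48) × 7 - 36
Parentheses first: 48 + 48 = 96
Multiply: 96 × 7 = 672
Subtract: 672 - 36 = 636
636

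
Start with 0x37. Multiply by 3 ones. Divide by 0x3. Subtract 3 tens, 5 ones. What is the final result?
Convert 0x37 (hexadecimal) → 3×16 + 7 = 55 (decimal)
Start: 55
Convert 3 ones (place-value notation) → 3 (decimal)
55 × 3 = 165
Convert 0x3 (hexadecimal) → 3 (decimal)
165 ÷ 3 = 55
Convert 3 tens, 5 ones (place-value notation) → 3×10 + 5 = 35 (decimal)
55 - 35 = 20
20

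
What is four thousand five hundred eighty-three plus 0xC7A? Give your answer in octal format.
Convert four thousand five hundred eighty-three (English words) → 4×1000 + 5×100 + 83 = 4583 (decimal)
Convert 0xC7A (hexadecimal) → 12×256 + 7×16 + 10 = 3194 (decimal)
Compute 4583 + 3194 = 7777
Convert 7777 (decimal) → 7777 = 1×4096 + 7×512 + 1×64 + 4×8 + 1 → 0o17141 (octal)
0o17141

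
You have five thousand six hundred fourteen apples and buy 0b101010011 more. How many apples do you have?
Convert five thousand six hundred fourteen (English words) → 5×1000 + 6×100 + 14 = 5614 (decimal)
Convert 0b101010011 (binary) → 256 + 64 + 16 + 2 + 1 = 339 (decimal)
Compute 5614 + 339 = 5953
5953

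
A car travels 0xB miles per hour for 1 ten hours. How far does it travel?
Convert 0xB (hexadecimal) → 11 (decimal)
Convert 1 ten (place-value notation) → 1×10 = 10 (decimal)
Compute 11 × 10 = 110
110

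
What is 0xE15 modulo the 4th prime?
Convert 0xE15 (hexadecimal) → 14×256 + 1×16 + 5 = 3605 (decimal)
Convert the 4th prime (prime index) → 7 (decimal)
Compute 3605 mod 7 = 0
0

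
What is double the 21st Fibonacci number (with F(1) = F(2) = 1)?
The 21st Fibonacci number (with F(1) = F(2) = 1) = 10946
Compute 10946 × 2 = 21892
21892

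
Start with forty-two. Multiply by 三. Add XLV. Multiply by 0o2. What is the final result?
Convert forty-two (English words) → 42 (decimal)
Start: 42
Convert 三 (Chinese numeral) → 3 (decimal)
42 × 3 = 126
Convert XLV (Roman numeral) → 40 + 5 = 45 (decimal)
126 + 45 = 171
Convert 0o2 (octal) → 2 (decimal)
171 × 2 = 342
342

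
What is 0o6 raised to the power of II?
Convert 0o6 (octal) → 6 (decimal)
Convert II (Roman numeral) → 1 + 1 = 2 (decimal)
Compute 6 ^ 2 = 36
36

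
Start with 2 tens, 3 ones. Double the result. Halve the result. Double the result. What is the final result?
Convert 2 tens, 3 ones (place-value notation) → 2×10 + 3 = 23 (decimal)
Start: 23
23 × 2 = 46
46 ÷ 2 = 23
23 × 2 = 46
46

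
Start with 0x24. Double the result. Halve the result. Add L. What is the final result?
Convert 0x24 (hexadecimal) → 2×16 + 4 = 36 (decimal)
Start: 36
36 × 2 = 72
72 ÷ 2 = 36
Convert L (Roman numeral) → 50 (decimal)
36 + 50 = 86
86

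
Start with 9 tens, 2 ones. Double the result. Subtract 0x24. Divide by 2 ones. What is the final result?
Convert 9 tens, 2 ones (place-value notation) → 9×10 + 2 = 92 (decimal)
Start: 92
92 × 2 = 184
Convert 0x24 (hexadecimal) → 2×16 + 4 = 36 (decimal)
184 - 36 = 148
Convert 2 ones (place-value notation) → 2 (decimal)
148 ÷ 2 = 74
74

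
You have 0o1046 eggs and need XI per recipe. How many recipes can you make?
Convert 0o1046 (octal) → 1×512 + 4×8 + 6 = 550 (decimal)
Convert XI (Roman numeral) → 10 + 1 = 11 (decimal)
Compute 550 ÷ 11 = 50
50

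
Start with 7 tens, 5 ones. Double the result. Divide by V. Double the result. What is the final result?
Convert 7 tens, 5 ones (place-value notation) → 7×10 + 5 = 75 (decimal)
Start: 75
75 × 2 = 150
Convert V (Roman numeral) → 5 (decimal)
150 ÷ 5 = 30
30 × 2 = 60
60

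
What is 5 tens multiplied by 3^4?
Convert 5 tens (place-value notation) → 5×10 = 50 (decimal)
Convert 3^4 (power) → 81 (decimal)
Compute 50 × 81 = 4050
4050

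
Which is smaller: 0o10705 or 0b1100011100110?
Convert 0o10705 (octal) → 1×4096 + 7×64 + 5 = 4549 (decimal)
Convert 0b1100011100110 (binary) → 4096 + 2048 + 128 + 64 + 32 + 4 + 2 = 6374 (decimal)
Compare 4549 vs 6374: smaller = 4549
4549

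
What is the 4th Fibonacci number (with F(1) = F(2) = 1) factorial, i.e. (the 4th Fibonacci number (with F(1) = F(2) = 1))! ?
Convert the 4th Fibonacci number (with F(1) = F(2) = 1) (Fibonacci index) → 1, 1, 2, 3 → 3 (decimal)
Compute 3! = 6
6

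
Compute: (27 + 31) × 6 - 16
Parentheses first: 27 + 31 = 58
Multiply: 58 × 6 = 348
Subtract: 348 - 16 = 332
332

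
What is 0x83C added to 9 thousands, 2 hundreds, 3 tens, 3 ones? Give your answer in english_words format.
Convert 0x83C (hexadecimal) → 8×256 + 3×16 + 12 = 2108 (decimal)
Convert 9 thousands, 2 hundreds, 3 tens, 3 ones (place-value notation) → 9×1000 + 2×100 + 3×10 + 3 = 9233 (decimal)
Compute 2108 + 9233 = 11341
Convert 11341 (decimal) → 11341 = 11×1000 + 3×100 + 41 → eleven thousand three hundred forty-one (English words)
eleven thousand three hundred forty-one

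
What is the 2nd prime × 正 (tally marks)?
Convert the 2nd prime (prime index) → 3 (decimal)
Convert 正 (tally marks) → 5 (decimal)
Compute 3 × 5 = 15
15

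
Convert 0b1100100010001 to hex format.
Convert 0b1100100010001 (binary) → 4096 + 2048 + 256 + 16 + 1 = 6417 (decimal)
Convert 6417 (decimal) → 6417 = 1×4096 + 9×256 + 1×16 + 1 → 0x1911 (hexadecimal)
0x1911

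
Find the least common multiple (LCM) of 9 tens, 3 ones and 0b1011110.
Convert 9 tens, 3 ones (place-value notation) → 9×10 + 3 = 93 (decimal)
Convert 0b1011110 (binary) → 64 + 16 + 8 + 4 + 2 = 94 (decimal)
Compute lcm(93, 94) = 8742
8742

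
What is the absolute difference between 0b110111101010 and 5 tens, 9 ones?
Convert 0b110111101010 (binary) → 2048 + 1024 + 256 + 128 + 64 + 32 + 8 + 2 = 3562 (decimal)
Convert 5 tens, 9 ones (place-value notation) → 5×10 + 9 = 59 (decimal)
Compute |3562 - 59| = 3503
3503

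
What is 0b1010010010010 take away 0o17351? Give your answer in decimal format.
Convert 0b1010010010010 (binary) → 4096 + 1024 + 128 + 16 + 2 = 5266 (decimal)
Convert 0o17351 (octal) → 1×4096 + 7×512 + 3×64 + 5×8 + 1 = 7913 (decimal)
Compute 5266 - 7913 = -2647
-2647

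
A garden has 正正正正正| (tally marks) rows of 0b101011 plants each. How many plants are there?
Convert 0b101011 (binary) → 32 + 8 + 2 + 1 = 43 (decimal)
Convert 正正正正正| (tally marks) → 5 + 5 + 5 + 5 + 5 + 1 = 26 (decimal)
Compute 43 × 26 = 1118
1118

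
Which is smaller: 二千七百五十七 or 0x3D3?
Convert 二千七百五十七 (Chinese numeral) → 2×1000 + 7×100 + 5×10 + 7 = 2757 (decimal)
Convert 0x3D3 (hexadecimal) → 3×256 + 13×16 + 3 = 979 (decimal)
Compare 2757 vs 979: smaller = 979
979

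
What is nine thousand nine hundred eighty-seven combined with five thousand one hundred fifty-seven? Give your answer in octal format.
Convert nine thousand nine hundred eighty-seven (English words) → 9×1000 + 9×100 + 87 = 9987 (decimal)
Convert five thousand one hundred fifty-seven (English words) → 5×1000 + 1×100 + 57 = 5157 (decimal)
Compute 9987 + 5157 = 15144
Convert 15144 (decimal) → 15144 = 3×4096 + 5×512 + 4×64 + 5×8 → 0o35450 (octal)
0o35450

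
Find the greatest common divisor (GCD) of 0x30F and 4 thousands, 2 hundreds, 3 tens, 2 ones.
Convert 0x30F (hexadecimal) → 3×256 + 15 = 783 (decimal)
Convert 4 thousands, 2 hundreds, 3 tens, 2 ones (place-value notation) → 4×1000 + 2×100 + 3×10 + 2 = 4232 (decimal)
Compute gcd(783, 4232) = 1
1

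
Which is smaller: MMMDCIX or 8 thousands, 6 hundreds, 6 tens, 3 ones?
Convert MMMDCIX (Roman numeral) → 1000 + 1000 + 1000 + 500 + 100 + 9 = 3609 (decimal)
Convert 8 thousands, 6 hundreds, 6 tens, 3 ones (place-value notation) → 8×1000 + 6×100 + 6×10 + 3 = 8663 (decimal)
Compare 3609 vs 8663: smaller = 3609
3609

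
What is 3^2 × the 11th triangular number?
Convert 3^2 (power) → 9 (decimal)
Convert the 11th triangular number (triangular index) → 11×12/2 = 66 (decimal)
Compute 9 × 66 = 594
594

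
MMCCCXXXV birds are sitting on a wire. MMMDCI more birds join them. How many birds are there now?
Convert MMCCCXXXV (Roman numeral) → 1000 + 1000 + 100 + 100 + 100 + 10 + 10 + 10 + 5 = 2335 (decimal)
Convert MMMDCI (Roman numeral) → 1000 + 1000 + 1000 + 500 + 100 + 1 = 3601 (decimal)
Compute 2335 + 3601 = 5936
5936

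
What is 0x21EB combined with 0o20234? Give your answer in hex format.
Convert 0x21EB (hexadecimal) → 2×4096 + 1×256 + 14×16 + 11 = 8683 (decimal)
Convert 0o20234 (octal) → 2×4096 + 2×64 + 3×8 + 4 = 8348 (decimal)
Compute 8683 + 8348 = 17031
Convert 17031 (decimal) → 17031 = 4×4096 + 2×256 + 8×16 + 7 → 0x4287 (hexadecimal)
0x4287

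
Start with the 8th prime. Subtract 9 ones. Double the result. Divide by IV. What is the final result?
Convert the 8th prime (prime index) → 19 (decimal)
Start: 19
Convert 9 ones (place-value notation) → 9 (decimal)
19 - 9 = 10
10 × 2 = 20
Convert IV (Roman numeral) → 4 (decimal)
20 ÷ 4 = 5
5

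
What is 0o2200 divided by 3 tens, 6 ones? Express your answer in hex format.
Convert 0o2200 (octal) → 2×512 + 2×64 = 1152 (decimal)
Convert 3 tens, 6 ones (place-value notation) → 3×10 + 6 = 36 (decimal)
Compute 1152 ÷ 36 = 32
Convert 32 (decimal) → 32 = 2×16 → 0x20 (hexadecimal)
0x20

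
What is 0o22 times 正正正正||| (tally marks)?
Convert 0o22 (octal) → 2×8 + 2 = 18 (decimal)
Convert 正正正正||| (tally marks) → 5 + 5 + 5 + 5 + 3 = 23 (decimal)
Compute 18 × 23 = 414
414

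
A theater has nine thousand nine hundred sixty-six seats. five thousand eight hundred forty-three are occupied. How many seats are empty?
Convert nine thousand nine hundred sixty-six (English words) → 9×1000 + 9×100 + 66 = 9966 (decimal)
Convert five thousand eight hundred forty-three (English words) → 5×1000 + 8×100 + 43 = 5843 (decimal)
Compute 9966 - 5843 = 4123
4123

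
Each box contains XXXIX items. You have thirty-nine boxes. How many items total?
Convert XXXIX (Roman numeral) → 10 + 10 + 10 + 9 = 39 (decimal)
Convert thirty-nine (English words) → 39 (decimal)
Compute 39 × 39 = 1521
1521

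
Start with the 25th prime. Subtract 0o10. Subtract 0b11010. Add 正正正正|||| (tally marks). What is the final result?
Convert the 25th prime (prime index) → 97 (decimal)
Start: 97
Convert 0o10 (octal) → 1×8 = 8 (decimal)
97 - 8 = 89
Convert 0b11010 (binary) → 16 + 8 + 2 = 26 (decimal)
89 - 26 = 63
Convert 正正正正|||| (tally marks) → 5 + 5 + 5 + 5 + 4 = 24 (decimal)
63 + 24 = 87
87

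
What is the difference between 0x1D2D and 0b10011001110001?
Convert 0x1D2D (hexadecimal) → 1×4096 + 13×256 + 2×16 + 13 = 7469 (decimal)
Convert 0b10011001110001 (binary) → 8192 + 1024 + 512 + 64 + 32 + 16 + 1 = 9841 (decimal)
Difference: |7469 - 9841| = 2372
2372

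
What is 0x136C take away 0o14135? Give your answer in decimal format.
Convert 0x136C (hexadecimal) → 1×4096 + 3×256 + 6×16 + 12 = 4972 (decimal)
Convert 0o14135 (octal) → 1×4096 + 4×512 + 1×64 + 3×8 + 5 = 6237 (decimal)
Compute 4972 - 6237 = -1265
-1265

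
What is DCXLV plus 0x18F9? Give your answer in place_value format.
Convert DCXLV (Roman numeral) → 500 + 100 + 40 + 5 = 645 (decimal)
Convert 0x18F9 (hexadecimal) → 1×4096 + 8×256 + 15×16 + 9 = 6393 (decimal)
Compute 645 + 6393 = 7038
Convert 7038 (decimal) → 7038 = 7×1000 + 3×10 + 8 → 7 thousands, 3 tens, 8 ones (place-value notation)
7 thousands, 3 tens, 8 ones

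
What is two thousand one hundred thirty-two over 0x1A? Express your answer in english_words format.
Convert two thousand one hundred thirty-two (English words) → 2×1000 + 1×100 + 32 = 2132 (decimal)
Convert 0x1A (hexadecimal) → 1×16 + 10 = 26 (decimal)
Compute 2132 ÷ 26 = 82
Convert 82 (decimal) → eighty-two (English words)
eighty-two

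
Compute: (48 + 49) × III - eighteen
Convert III (Roman numeral) → 1 + 1 + 1 = 3 (decimal)
Convert eighteen (English words) → 18 (decimal)
Expression in decimal: (48 + 49) × 3 - 18
Parentheses first: 48 + 49 = 97
Multiply: 97 × 3 = 291
Subtract: 291 - 18 = 273
273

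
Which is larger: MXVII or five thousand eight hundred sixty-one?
Convert MXVII (Roman numeral) → 1000 + 10 + 5 + 1 + 1 = 1017 (decimal)
Convert five thousand eight hundred sixty-one (English words) → 5×1000 + 8×100 + 61 = 5861 (decimal)
Compare 1017 vs 5861: larger = 5861
5861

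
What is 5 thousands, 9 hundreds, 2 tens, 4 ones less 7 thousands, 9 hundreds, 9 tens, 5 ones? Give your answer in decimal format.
Convert 5 thousands, 9 hundreds, 2 tens, 4 ones (place-value notation) → 5×1000 + 9×100 + 2×10 + 4 = 5924 (decimal)
Convert 7 thousands, 9 hundreds, 9 tens, 5 ones (place-value notation) → 7×1000 + 9×100 + 9×10 + 5 = 7995 (decimal)
Compute 5924 - 7995 = -2071
-2071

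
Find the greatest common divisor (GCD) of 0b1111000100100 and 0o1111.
Convert 0b1111000100100 (binary) → 4096 + 2048 + 1024 + 512 + 32 + 4 = 7716 (decimal)
Convert 0o1111 (octal) → 1×512 + 1×64 + 1×8 + 1 = 585 (decimal)
Compute gcd(7716, 585) = 3
3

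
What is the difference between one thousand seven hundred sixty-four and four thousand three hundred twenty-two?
Convert one thousand seven hundred sixty-four (English words) → 1×1000 + 7×100 + 64 = 1764 (decimal)
Convert four thousand three hundred twenty-two (English words) → 4×1000 + 3×100 + 22 = 4322 (decimal)
Difference: |1764 - 4322| = 2558
2558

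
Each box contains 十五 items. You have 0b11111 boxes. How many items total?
Convert 十五 (Chinese numeral) → 1×10 + 5 = 15 (decimal)
Convert 0b11111 (binary) → 16 + 8 + 4 + 2 + 1 = 31 (decimal)
Compute 15 × 31 = 465
465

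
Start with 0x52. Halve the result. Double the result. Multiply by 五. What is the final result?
Convert 0x52 (hexadecimal) → 5×16 + 2 = 82 (decimal)
Start: 82
82 ÷ 2 = 41
41 × 2 = 82
Convert 五 (Chinese numeral) → 5 (decimal)
82 × 5 = 410
410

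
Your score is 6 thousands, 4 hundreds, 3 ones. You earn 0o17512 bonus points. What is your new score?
Convert 6 thousands, 4 hundreds, 3 ones (place-value notation) → 6×1000 + 4×100 + 3 = 6403 (decimal)
Convert 0o17512 (octal) → 1×4096 + 7×512 + 5×64 + 1×8 + 2 = 8010 (decimal)
Compute 6403 + 8010 = 14413
14413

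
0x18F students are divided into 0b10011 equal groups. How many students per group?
Convert 0x18F (hexadecimal) → 1×256 + 8×16 + 15 = 399 (decimal)
Convert 0b10011 (binary) → 16 + 2 + 1 = 19 (decimal)
Compute 399 ÷ 19 = 21
21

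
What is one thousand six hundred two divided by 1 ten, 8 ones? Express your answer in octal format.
Convert one thousand six hundred two (English words) → 1×1000 + 6×100 + 2 = 1602 (decimal)
Convert 1 ten, 8 ones (place-value notation) → 1×10 + 8 = 18 (decimal)
Compute 1602 ÷ 18 = 89
Convert 89 (decimal) → 89 = 1×64 + 3×8 + 1 → 0o131 (octal)
0o131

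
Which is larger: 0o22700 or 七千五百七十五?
Convert 0o22700 (octal) → 2×4096 + 2×512 + 7×64 = 9664 (decimal)
Convert 七千五百七十五 (Chinese numeral) → 7×1000 + 5×100 + 7×10 + 5 = 7575 (decimal)
Compare 9664 vs 7575: larger = 9664
9664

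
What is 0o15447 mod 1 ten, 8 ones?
Convert 0o15447 (octal) → 1×4096 + 5×512 + 4×64 + 4×8 + 7 = 6951 (decimal)
Convert 1 ten, 8 ones (place-value notation) → 1×10 + 8 = 18 (decimal)
Compute 6951 mod 18 = 3
3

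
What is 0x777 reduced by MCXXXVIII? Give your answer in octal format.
Convert 0x777 (hexadecimal) → 7×256 + 7×16 + 7 = 1911 (decimal)
Convert MCXXXVIII (Roman numeral) → 1000 + 100 + 10 + 10 + 10 + 5 + 1 + 1 + 1 = 1138 (decimal)
Compute 1911 - 1138 = 773
Convert 773 (decimal) → 773 = 1×512 + 4×64 + 5 → 0o1405 (octal)
0o1405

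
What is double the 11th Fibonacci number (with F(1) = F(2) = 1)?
The 11th Fibonacci number (with F(1) = F(2) = 1): 1, 1, 2, 3, 5, 8, 13, 21, 34, 55, 89 → 89
Compute 89 × 2 = 178
178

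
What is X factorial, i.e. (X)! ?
Convert X (Roman numeral) → 10 (decimal)
Compute 10! = 3628800
3628800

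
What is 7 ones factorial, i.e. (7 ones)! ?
Convert 7 ones (place-value notation) → 7 (decimal)
Compute 7! = 5040
5040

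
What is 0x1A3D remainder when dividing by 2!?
Convert 0x1A3D (hexadecimal) → 1×4096 + 10×256 + 3×16 + 13 = 6717 (decimal)
Convert 2! (factorial) → 2 (decimal)
Compute 6717 mod 2 = 1
1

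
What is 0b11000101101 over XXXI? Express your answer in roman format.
Convert 0b11000101101 (binary) → 1024 + 512 + 32 + 8 + 4 + 1 = 1581 (decimal)
Convert XXXI (Roman numeral) → 10 + 10 + 10 + 1 = 31 (decimal)
Compute 1581 ÷ 31 = 51
Convert 51 (decimal) → 51 = 50 + 1 → LI (Roman numeral)
LI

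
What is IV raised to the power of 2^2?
Convert IV (Roman numeral) → 4 (decimal)
Convert 2^2 (power) → 4 (decimal)
Compute 4 ^ 4 = 256
256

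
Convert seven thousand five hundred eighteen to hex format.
Convert seven thousand five hundred eighteen (English words) → 7×1000 + 5×100 + 18 = 7518 (decimal)
Convert 7518 (decimal) → 7518 = 1×4096 + 13×256 + 5×16 + 14 → 0x1D5E (hexadecimal)
0x1D5E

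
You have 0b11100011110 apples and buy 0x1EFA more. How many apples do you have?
Convert 0b11100011110 (binary) → 1024 + 512 + 256 + 16 + 8 + 4 + 2 = 1822 (decimal)
Convert 0x1EFA (hexadecimal) → 1×4096 + 14×256 + 15×16 + 10 = 7930 (decimal)
Compute 1822 + 7930 = 9752
9752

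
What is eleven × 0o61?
Convert eleven (English words) → 11 (decimal)
Convert 0o61 (octal) → 6×8 + 1 = 49 (decimal)
Compute 11 × 49 = 539
539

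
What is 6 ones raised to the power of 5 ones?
Convert 6 ones (place-value notation) → 6 (decimal)
Convert 5 ones (place-value notation) → 5 (decimal)
Compute 6 ^ 5 = 7776
7776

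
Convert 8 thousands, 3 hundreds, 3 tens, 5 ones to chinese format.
Convert 8 thousands, 3 hundreds, 3 tens, 5 ones (place-value notation) → 8×1000 + 3×100 + 3×10 + 5 = 8335 (decimal)
Convert 8335 (decimal) → 8335 = 8×1000 + 3×100 + 3×10 + 5 → 八千三百三十五 (Chinese numeral)
八千三百三十五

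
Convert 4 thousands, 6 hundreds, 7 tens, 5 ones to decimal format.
Convert 4 thousands, 6 hundreds, 7 tens, 5 ones (place-value notation) → 4×1000 + 6×100 + 7×10 + 5 = 4675 (decimal)
4675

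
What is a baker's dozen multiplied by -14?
Convert a baker's dozen (colloquial) → 13 (decimal)
Compute 13 × -14 = -182
-182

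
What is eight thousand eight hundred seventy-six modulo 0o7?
Convert eight thousand eight hundred seventy-six (English words) → 8×1000 + 8×100 + 76 = 8876 (decimal)
Convert 0o7 (octal) → 7 (decimal)
Compute 8876 mod 7 = 0
0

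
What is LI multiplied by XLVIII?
Convert LI (Roman numeral) → 50 + 1 = 51 (decimal)
Convert XLVIII (Roman numeral) → 40 + 5 + 1 + 1 + 1 = 48 (decimal)
Compute 51 × 48 = 2448
2448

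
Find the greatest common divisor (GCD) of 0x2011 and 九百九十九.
Convert 0x2011 (hexadecimal) → 2×4096 + 1×16 + 1 = 8209 (decimal)
Convert 九百九十九 (Chinese numeral) → 9×100 + 9×10 + 9 = 999 (decimal)
Compute gcd(8209, 999) = 1
1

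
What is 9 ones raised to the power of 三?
Convert 9 ones (place-value notation) → 9 (decimal)
Convert 三 (Chinese numeral) → 3 (decimal)
Compute 9 ^ 3 = 729
729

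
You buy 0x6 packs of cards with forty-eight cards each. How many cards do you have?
Convert forty-eight (English words) → 48 (decimal)
Convert 0x6 (hexadecimal) → 6 (decimal)
Compute 48 × 6 = 288
288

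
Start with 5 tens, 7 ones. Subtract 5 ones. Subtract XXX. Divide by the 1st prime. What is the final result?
Convert 5 tens, 7 ones (place-value notation) → 5×10 + 7 = 57 (decimal)
Start: 57
Convert 5 ones (place-value notation) → 5 (decimal)
57 - 5 = 52
Convert XXX (Roman numeral) → 10 + 10 + 10 = 30 (decimal)
52 - 30 = 22
Convert the 1st prime (prime index) → 2 (decimal)
22 ÷ 2 = 11
11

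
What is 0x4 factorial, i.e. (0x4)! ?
Convert 0x4 (hexadecimal) → 4 (decimal)
Compute 4! = 24
24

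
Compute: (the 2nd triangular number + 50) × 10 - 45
Convert the 2nd triangular number (triangular index) → 2×3/2 = 3 (decimal)
Expression in decimal: (3 + 50) × 10 - 45
Parentheses first: 3 + 50 = 53
Multiply: 53 × 10 = 530
Subtract: 530 - 45 = 485
485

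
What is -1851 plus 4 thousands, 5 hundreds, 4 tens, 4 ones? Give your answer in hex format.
Convert 4 thousands, 5 hundreds, 4 tens, 4 ones (place-value notation) → 4×1000 + 5×100 + 4×10 + 4 = 4544 (decimal)
Compute -1851 + 4544 = 2693
Convert 2693 (decimal) → 2693 = 10×256 + 8×16 + 5 → 0xA85 (hexadecimal)
0xA85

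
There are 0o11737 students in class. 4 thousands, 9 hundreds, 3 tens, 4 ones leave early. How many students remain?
Convert 0o11737 (octal) → 1×4096 + 1×512 + 7×64 + 3×8 + 7 = 5087 (decimal)
Convert 4 thousands, 9 hundreds, 3 tens, 4 ones (place-value notation) → 4×1000 + 9×100 + 3×10 + 4 = 4934 (decimal)
Compute 5087 - 4934 = 153
153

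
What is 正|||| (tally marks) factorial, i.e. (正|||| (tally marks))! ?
Convert 正|||| (tally marks) → 5 + 4 = 9 (decimal)
Compute 9! = 362880
362880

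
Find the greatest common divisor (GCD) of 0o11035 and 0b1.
Convert 0o11035 (octal) → 1×4096 + 1×512 + 3×8 + 5 = 4637 (decimal)
Convert 0b1 (binary) → 1 (decimal)
Compute gcd(4637, 1) = 1
1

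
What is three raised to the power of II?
Convert three (English words) → 3 (decimal)
Convert II (Roman numeral) → 1 + 1 = 2 (decimal)
Compute 3 ^ 2 = 9
9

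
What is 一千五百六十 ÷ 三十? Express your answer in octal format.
Convert 一千五百六十 (Chinese numeral) → 1×1000 + 5×100 + 6×10 = 1560 (decimal)
Convert 三十 (Chinese numeral) → 3×10 = 30 (decimal)
Compute 1560 ÷ 30 = 52
Convert 52 (decimal) → 52 = 6×8 + 4 → 0o64 (octal)
0o64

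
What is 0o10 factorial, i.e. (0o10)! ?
Convert 0o10 (octal) → 1×8 = 8 (decimal)
Compute 8! = 40320
40320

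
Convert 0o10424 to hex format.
Convert 0o10424 (octal) → 1×4096 + 4×64 + 2×8 + 4 = 4372 (decimal)
Convert 4372 (decimal) → 4372 = 1×4096 + 1×256 + 1×16 + 4 → 0x1114 (hexadecimal)
0x1114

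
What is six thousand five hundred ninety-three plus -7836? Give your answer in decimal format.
Convert six thousand five hundred ninety-three (English words) → 6×1000 + 5×100 + 93 = 6593 (decimal)
Compute 6593 + -7836 = -1243
-1243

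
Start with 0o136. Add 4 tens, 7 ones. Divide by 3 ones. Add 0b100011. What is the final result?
Convert 0o136 (octal) → 1×64 + 3×8 + 6 = 94 (decimal)
Start: 94
Convert 4 tens, 7 ones (place-value notation) → 4×10 + 7 = 47 (decimal)
94 + 47 = 141
Convert 3 ones (place-value notation) → 3 (decimal)
141 ÷ 3 = 47
Convert 0b100011 (binary) → 32 + 2 + 1 = 35 (decimal)
47 + 35 = 82
82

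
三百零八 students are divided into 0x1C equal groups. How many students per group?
Convert 三百零八 (Chinese numeral) → 3×100 + 8 = 308 (decimal)
Convert 0x1C (hexadecimal) → 1×16 + 12 = 28 (decimal)
Compute 308 ÷ 28 = 11
11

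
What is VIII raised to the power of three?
Convert VIII (Roman numeral) → 5 + 1 + 1 + 1 = 8 (decimal)
Convert three (English words) → 3 (decimal)
Compute 8 ^ 3 = 512
512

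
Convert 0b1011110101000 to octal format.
Convert 0b1011110101000 (binary) → 4096 + 1024 + 512 + 256 + 128 + 32 + 8 = 6056 (decimal)
Convert 6056 (decimal) → 6056 = 1×4096 + 3×512 + 6×64 + 5×8 → 0o13650 (octal)
0o13650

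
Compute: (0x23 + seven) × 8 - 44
Convert 0x23 (hexadecimal) → 2×16 + 3 = 35 (decimal)
Convert seven (English words) → 7 (decimal)
Expression in decimal: (35 + 7) × 8 - 44
Parentheses first: 35 + 7 = 42
Multiply: 42 × 8 = 336
Subtract: 336 - 44 = 292
292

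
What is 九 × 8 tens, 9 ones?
Convert 九 (Chinese numeral) → 9 (decimal)
Convert 8 tens, 9 ones (place-value notation) → 8×10 + 9 = 89 (decimal)
Compute 9 × 89 = 801
801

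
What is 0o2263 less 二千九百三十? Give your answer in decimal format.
Convert 0o2263 (octal) → 2×512 + 2×64 + 6×8 + 3 = 1203 (decimal)
Convert 二千九百三十 (Chinese numeral) → 2×1000 + 9×100 + 3×10 = 2930 (decimal)
Compute 1203 - 2930 = -1727
-1727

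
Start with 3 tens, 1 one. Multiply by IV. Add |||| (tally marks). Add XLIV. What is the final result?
Convert 3 tens, 1 one (place-value notation) → 3×10 + 1 = 31 (decimal)
Start: 31
Convert IV (Roman numeral) → 4 (decimal)
31 × 4 = 124
Convert |||| (tally marks) → 4 (decimal)
124 + 4 = 128
Convert XLIV (Roman numeral) → 40 + 4 = 44 (decimal)
128 + 44 = 172
172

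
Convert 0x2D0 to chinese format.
Convert 0x2D0 (hexadecimal) → 2×256 + 13×16 = 720 (decimal)
Convert 720 (decimal) → 720 = 7×100 + 2×10 → 七百二十 (Chinese numeral)
七百二十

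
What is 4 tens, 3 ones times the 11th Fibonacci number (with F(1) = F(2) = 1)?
Convert 4 tens, 3 ones (place-value notation) → 4×10 + 3 = 43 (decimal)
Convert the 11th Fibonacci number (with F(1) = F(2) = 1) (Fibonacci index) → 1, 1, 2, 3, 5, 8, 13, 21, 34, 55, 89 → 89 (decimal)
Compute 43 × 89 = 3827
3827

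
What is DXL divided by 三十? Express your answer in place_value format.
Convert DXL (Roman numeral) → 500 + 40 = 540 (decimal)
Convert 三十 (Chinese numeral) → 3×10 = 30 (decimal)
Compute 540 ÷ 30 = 18
Convert 18 (decimal) → 18 = 1×10 + 8 → 1 ten, 8 ones (place-value notation)
1 ten, 8 ones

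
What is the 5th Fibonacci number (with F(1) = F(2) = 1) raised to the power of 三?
Convert the 5th Fibonacci number (with F(1) = F(2) = 1) (Fibonacci index) → 1, 1, 2, 3, 5 → 5 (decimal)
Convert 三 (Chinese numeral) → 3 (decimal)
Compute 5 ^ 3 = 125
125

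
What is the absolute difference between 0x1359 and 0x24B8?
Convert 0x1359 (hexadecimal) → 1×4096 + 3×256 + 5×16 + 9 = 4953 (decimal)
Convert 0x24B8 (hexadecimal) → 2×4096 + 4×256 + 11×16 + 8 = 9400 (decimal)
Compute |4953 - 9400| = 4447
4447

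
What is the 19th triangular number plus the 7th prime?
The 19th triangular number = 19×20/2 = 190
Convert the 7th prime (prime index) → 17 (decimal)
Compute 190 + 17 = 207
207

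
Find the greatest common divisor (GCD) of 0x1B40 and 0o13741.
Convert 0x1B40 (hexadecimal) → 1×4096 + 11×256 + 4×16 = 6976 (decimal)
Convert 0o13741 (octal) → 1×4096 + 3×512 + 7×64 + 4×8 + 1 = 6113 (decimal)
Compute gcd(6976, 6113) = 1
1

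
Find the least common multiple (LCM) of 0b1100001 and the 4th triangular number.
Convert 0b1100001 (binary) → 64 + 32 + 1 = 97 (decimal)
Convert the 4th triangular number (triangular index) → 4×5/2 = 10 (decimal)
Compute lcm(97, 10) = 970
970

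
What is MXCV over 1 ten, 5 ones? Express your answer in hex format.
Convert MXCV (Roman numeral) → 1000 + 90 + 5 = 1095 (decimal)
Convert 1 ten, 5 ones (place-value notation) → 1×10 + 5 = 15 (decimal)
Compute 1095 ÷ 15 = 73
Convert 73 (decimal) → 73 = 4×16 + 9 → 0x49 (hexadecimal)
0x49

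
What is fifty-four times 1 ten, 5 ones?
Convert fifty-four (English words) → 54 (decimal)
Convert 1 ten, 5 ones (place-value notation) → 1×10 + 5 = 15 (decimal)
Compute 54 × 15 = 810
810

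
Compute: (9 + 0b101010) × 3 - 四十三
Convert 0b101010 (binary) → 32 + 8 + 2 = 42 (decimal)
Convert 四十三 (Chinese numeral) → 4×10 + 3 = 43 (decimal)
Expression in decimal: (9 + 42) × 3 - 43
Parentheses first: 9 + 42 = 51
Multiply: 51 × 3 = 153
Subtract: 153 - 43 = 110
110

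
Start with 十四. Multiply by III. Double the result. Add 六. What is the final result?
Convert 十四 (Chinese numeral) → 1×10 + 4 = 14 (decimal)
Start: 14
Convert III (Roman numeral) → 1 + 1 + 1 = 3 (decimal)
14 × 3 = 42
42 × 2 = 84
Convert 六 (Chinese numeral) → 6 (decimal)
84 + 6 = 90
90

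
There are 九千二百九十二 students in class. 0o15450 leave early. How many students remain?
Convert 九千二百九十二 (Chinese numeral) → 9×1000 + 2×100 + 9×10 + 2 = 9292 (decimal)
Convert 0o15450 (octal) → 1×4096 + 5×512 + 4×64 + 5×8 = 6952 (decimal)
Compute 9292 - 6952 = 2340
2340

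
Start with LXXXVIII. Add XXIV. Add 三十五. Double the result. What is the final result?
Convert LXXXVIII (Roman numeral) → 50 + 10 + 10 + 10 + 5 + 1 + 1 + 1 = 88 (decimal)
Start: 88
Convert XXIV (Roman numeral) → 10 + 10 + 4 = 24 (decimal)
88 + 24 = 112
Convert 三十五 (Chinese numeral) → 3×10 + 5 = 35 (decimal)
112 + 35 = 147
147 × 2 = 294
294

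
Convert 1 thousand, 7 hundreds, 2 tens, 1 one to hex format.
Convert 1 thousand, 7 hundreds, 2 tens, 1 one (place-value notation) → 1×1000 + 7×100 + 2×10 + 1 = 1721 (decimal)
Convert 1721 (decimal) → 1721 = 6×256 + 11×16 + 9 → 0x6B9 (hexadecimal)
0x6B9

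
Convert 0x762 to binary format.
Convert 0x762 (hexadecimal) → 7×256 + 6×16 + 2 = 1890 (decimal)
Convert 1890 (decimal) → 1890 = 1024 + 512 + 256 + 64 + 32 + 2 → 0b11101100010 (binary)
0b11101100010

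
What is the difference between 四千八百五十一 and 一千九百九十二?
Convert 四千八百五十一 (Chinese numeral) → 4×1000 + 8×100 + 5×10 + 1 = 4851 (decimal)
Convert 一千九百九十二 (Chinese numeral) → 1×1000 + 9×100 + 9×10 + 2 = 1992 (decimal)
Difference: |4851 - 1992| = 2859
2859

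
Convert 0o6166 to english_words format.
Convert 0o6166 (octal) → 6×512 + 1×64 + 6×8 + 6 = 3190 (decimal)
Convert 3190 (decimal) → 3190 = 3×1000 + 1×100 + 90 → three thousand one hundred ninety (English words)
three thousand one hundred ninety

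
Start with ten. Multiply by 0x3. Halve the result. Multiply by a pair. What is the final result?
Convert ten (English words) → 10 (decimal)
Start: 10
Convert 0x3 (hexadecimal) → 3 (decimal)
10 × 3 = 30
30 ÷ 2 = 15
Convert a pair (colloquial) → 2 (decimal)
15 × 2 = 30
30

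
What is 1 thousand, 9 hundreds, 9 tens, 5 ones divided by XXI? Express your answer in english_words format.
Convert 1 thousand, 9 hundreds, 9 tens, 5 ones (place-value notation) → 1×1000 + 9×100 + 9×10 + 5 = 1995 (decimal)
Convert XXI (Roman numeral) → 10 + 10 + 1 = 21 (decimal)
Compute 1995 ÷ 21 = 95
Convert 95 (decimal) → ninety-five (English words)
ninety-five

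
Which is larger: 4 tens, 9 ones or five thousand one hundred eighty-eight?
Convert 4 tens, 9 ones (place-value notation) → 4×10 + 9 = 49 (decimal)
Convert five thousand one hundred eighty-eight (English words) → 5×1000 + 1×100 + 88 = 5188 (decimal)
Compare 49 vs 5188: larger = 5188
5188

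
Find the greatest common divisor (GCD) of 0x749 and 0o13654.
Convert 0x749 (hexadecimal) → 7×256 + 4×16 + 9 = 1865 (decimal)
Convert 0o13654 (octal) → 1×4096 + 3×512 + 6×64 + 5×8 + 4 = 6060 (decimal)
Compute gcd(1865, 6060) = 5
5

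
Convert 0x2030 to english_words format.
Convert 0x2030 (hexadecimal) → 2×4096 + 3×16 = 8240 (decimal)
Convert 8240 (decimal) → 8240 = 8×1000 + 2×100 + 40 → eight thousand two hundred forty (English words)
eight thousand two hundred forty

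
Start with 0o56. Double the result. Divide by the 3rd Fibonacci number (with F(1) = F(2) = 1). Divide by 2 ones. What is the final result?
Convert 0o56 (octal) → 5×8 + 6 = 46 (decimal)
Start: 46
46 × 2 = 92
Convert the 3rd Fibonacci number (with F(1) = F(2) = 1) (Fibonacci index) → 1, 1, 2 → 2 (decimal)
92 ÷ 2 = 46
Convert 2 ones (place-value notation) → 2 (decimal)
46 ÷ 2 = 23
23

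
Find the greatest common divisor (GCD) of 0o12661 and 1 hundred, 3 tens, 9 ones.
Convert 0o12661 (octal) → 1×4096 + 2×512 + 6×64 + 6×8 + 1 = 5553 (decimal)
Convert 1 hundred, 3 tens, 9 ones (place-value notation) → 1×100 + 3×10 + 9 = 139 (decimal)
Compute gcd(5553, 139) = 1
1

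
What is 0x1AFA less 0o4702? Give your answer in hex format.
Convert 0x1AFA (hexadecimal) → 1×4096 + 10×256 + 15×16 + 10 = 6906 (decimal)
Convert 0o4702 (octal) → 4×512 + 7×64 + 2 = 2498 (decimal)
Compute 6906 - 2498 = 4408
Convert 4408 (decimal) → 4408 = 1×4096 + 1×256 + 3×16 + 8 → 0x1138 (hexadecimal)
0x1138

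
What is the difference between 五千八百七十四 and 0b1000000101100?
Convert 五千八百七十四 (Chinese numeral) → 5×1000 + 8×100 + 7×10 + 4 = 5874 (decimal)
Convert 0b1000000101100 (binary) → 4096 + 32 + 8 + 4 = 4140 (decimal)
Difference: |5874 - 4140| = 1734
1734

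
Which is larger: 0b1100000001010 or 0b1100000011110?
Convert 0b1100000001010 (binary) → 4096 + 2048 + 8 + 2 = 6154 (decimal)
Convert 0b1100000011110 (binary) → 4096 + 2048 + 16 + 8 + 4 + 2 = 6174 (decimal)
Compare 6154 vs 6174: larger = 6174
6174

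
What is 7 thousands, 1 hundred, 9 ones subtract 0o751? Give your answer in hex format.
Convert 7 thousands, 1 hundred, 9 ones (place-value notation) → 7×1000 + 1×100 + 9 = 7109 (decimal)
Convert 0o751 (octal) → 7×64 + 5×8 + 1 = 489 (decimal)
Compute 7109 - 489 = 6620
Convert 6620 (decimal) → 6620 = 1×4096 + 9×256 + 13×16 + 12 → 0x19DC (hexadecimal)
0x19DC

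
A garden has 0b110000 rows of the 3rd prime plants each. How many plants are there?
Convert the 3rd prime (prime index) → 5 (decimal)
Convert 0b110000 (binary) → 32 + 16 = 48 (decimal)
Compute 5 × 48 = 240
240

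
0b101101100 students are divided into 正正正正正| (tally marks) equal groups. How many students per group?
Convert 0b101101100 (binary) → 256 + 64 + 32 + 8 + 4 = 364 (decimal)
Convert 正正正正正| (tally marks) → 5 + 5 + 5 + 5 + 5 + 1 = 26 (decimal)
Compute 364 ÷ 26 = 14
14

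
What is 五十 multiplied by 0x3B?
Convert 五十 (Chinese numeral) → 5×10 = 50 (decimal)
Convert 0x3B (hexadecimal) → 3×16 + 11 = 59 (decimal)
Compute 50 × 59 = 2950
2950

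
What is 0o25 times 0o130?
Convert 0o25 (octal) → 2×8 + 5 = 21 (decimal)
Convert 0o130 (octal) → 1×64 + 3×8 = 88 (decimal)
Compute 21 × 88 = 1848
1848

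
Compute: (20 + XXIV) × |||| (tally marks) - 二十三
Convert XXIV (Roman numeral) → 10 + 10 + 4 = 24 (decimal)
Convert |||| (tally marks) → 4 (decimal)
Convert 二十三 (Chinese numeral) → 2×10 + 3 = 23 (decimal)
Expression in decimal: (20 + 24) × 4 - 23
Parentheses first: 20 + 24 = 44
Multiply: 44 × 4 = 176
Subtract: 176 - 23 = 153
153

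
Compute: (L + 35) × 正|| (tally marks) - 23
Convert L (Roman numeral) → 50 (decimal)
Convert 正|| (tally marks) → 5 + 2 = 7 (decimal)
Expression in decimal: (50 + 35) × 7 - 23
Parentheses first: 50 + 35 = 85
Multiply: 85 × 7 = 595
Subtract: 595 - 23 = 572
572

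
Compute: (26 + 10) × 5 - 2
Parentheses first: 26 + 10 = 36
Multiply: 36 × 5 = 180
Subtract: 180 - 2 = 178
178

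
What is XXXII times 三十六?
Convert XXXII (Roman numeral) → 10 + 10 + 10 + 1 + 1 = 32 (decimal)
Convert 三十六 (Chinese numeral) → 3×10 + 6 = 36 (decimal)
Compute 32 × 36 = 1152
1152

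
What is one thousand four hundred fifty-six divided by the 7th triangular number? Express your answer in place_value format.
Convert one thousand four hundred fifty-six (English words) → 1×1000 + 4×100 + 56 = 1456 (decimal)
Convert the 7th triangular number (triangular index) → 7×8/2 = 28 (decimal)
Compute 1456 ÷ 28 = 52
Convert 52 (decimal) → 52 = 5×10 + 2 → 5 tens, 2 ones (place-value notation)
5 tens, 2 ones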